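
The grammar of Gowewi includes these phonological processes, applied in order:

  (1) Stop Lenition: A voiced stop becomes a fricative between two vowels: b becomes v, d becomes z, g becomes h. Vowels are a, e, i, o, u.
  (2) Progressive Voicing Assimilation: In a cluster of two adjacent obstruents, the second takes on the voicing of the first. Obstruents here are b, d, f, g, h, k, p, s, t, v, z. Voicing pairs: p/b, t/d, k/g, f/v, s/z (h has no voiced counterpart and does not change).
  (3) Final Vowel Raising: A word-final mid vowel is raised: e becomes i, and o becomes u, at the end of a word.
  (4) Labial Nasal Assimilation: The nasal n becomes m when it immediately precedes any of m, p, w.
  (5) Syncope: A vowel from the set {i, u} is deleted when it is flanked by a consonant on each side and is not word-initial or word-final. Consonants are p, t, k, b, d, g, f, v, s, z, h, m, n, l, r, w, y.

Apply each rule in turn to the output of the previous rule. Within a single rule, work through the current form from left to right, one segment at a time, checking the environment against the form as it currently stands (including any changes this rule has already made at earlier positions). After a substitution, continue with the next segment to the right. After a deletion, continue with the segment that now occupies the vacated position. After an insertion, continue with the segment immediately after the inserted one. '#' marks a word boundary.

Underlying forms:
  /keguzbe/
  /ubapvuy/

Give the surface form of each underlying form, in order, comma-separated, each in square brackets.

/keguzbe/:
  (1) Stop Lenition: [keguzbe] → [kehuzbe]
  (2) Progressive Voicing Assimilation: no change — [kehuzbe]
  (3) Final Vowel Raising: [kehuzbe] → [kehuzbi]
  (4) Labial Nasal Assimilation: no change — [kehuzbi]
  (5) Syncope: [kehuzbi] → [kehzbi]
/ubapvuy/:
  (1) Stop Lenition: [ubapvuy] → [uvapvuy]
  (2) Progressive Voicing Assimilation: [uvapvuy] → [uvapfuy]
  (3) Final Vowel Raising: no change — [uvapfuy]
  (4) Labial Nasal Assimilation: no change — [uvapfuy]
  (5) Syncope: [uvapfuy] → [uvapfy]

[kehzbi], [uvapfy]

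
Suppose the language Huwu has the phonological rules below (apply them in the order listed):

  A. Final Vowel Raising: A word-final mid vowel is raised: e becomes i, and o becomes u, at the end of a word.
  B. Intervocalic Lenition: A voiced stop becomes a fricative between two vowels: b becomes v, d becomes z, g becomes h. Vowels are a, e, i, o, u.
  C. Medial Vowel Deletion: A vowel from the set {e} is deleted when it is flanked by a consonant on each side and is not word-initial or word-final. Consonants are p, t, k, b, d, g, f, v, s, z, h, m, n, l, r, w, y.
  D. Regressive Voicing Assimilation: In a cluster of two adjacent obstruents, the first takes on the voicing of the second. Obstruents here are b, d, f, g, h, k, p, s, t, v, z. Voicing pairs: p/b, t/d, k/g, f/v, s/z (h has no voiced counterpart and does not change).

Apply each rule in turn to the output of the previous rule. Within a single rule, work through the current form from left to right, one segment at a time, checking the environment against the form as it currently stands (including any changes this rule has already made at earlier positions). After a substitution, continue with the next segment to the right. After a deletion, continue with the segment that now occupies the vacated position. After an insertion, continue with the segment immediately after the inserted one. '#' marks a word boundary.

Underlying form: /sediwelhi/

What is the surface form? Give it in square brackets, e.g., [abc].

[zziwlhi]

A Final Vowel Raising: no change — [sediwelhi]
B Intervocalic Lenition: [sediwelhi] → [seziwelhi]
C Medial Vowel Deletion: [seziwelhi] → [sziwlhi]
D Regressive Voicing Assimilation: [sziwlhi] → [zziwlhi]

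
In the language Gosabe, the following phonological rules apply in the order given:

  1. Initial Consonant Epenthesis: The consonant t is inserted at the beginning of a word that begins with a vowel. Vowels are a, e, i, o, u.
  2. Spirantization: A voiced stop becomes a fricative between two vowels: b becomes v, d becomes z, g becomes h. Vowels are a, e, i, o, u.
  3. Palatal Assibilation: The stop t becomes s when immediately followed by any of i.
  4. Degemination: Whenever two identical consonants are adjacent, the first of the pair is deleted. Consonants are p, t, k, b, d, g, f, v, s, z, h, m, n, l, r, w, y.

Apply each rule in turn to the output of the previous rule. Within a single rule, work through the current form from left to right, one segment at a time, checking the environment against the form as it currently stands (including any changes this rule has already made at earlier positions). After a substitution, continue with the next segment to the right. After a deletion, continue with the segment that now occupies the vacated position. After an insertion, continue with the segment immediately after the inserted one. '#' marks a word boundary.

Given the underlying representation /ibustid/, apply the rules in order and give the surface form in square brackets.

[sivusid]

1 Initial Consonant Epenthesis: [ibustid] → [tibustid]
2 Spirantization: [tibustid] → [tivustid]
3 Palatal Assibilation: [tivustid] → [sivussid]
4 Degemination: [sivussid] → [sivusid]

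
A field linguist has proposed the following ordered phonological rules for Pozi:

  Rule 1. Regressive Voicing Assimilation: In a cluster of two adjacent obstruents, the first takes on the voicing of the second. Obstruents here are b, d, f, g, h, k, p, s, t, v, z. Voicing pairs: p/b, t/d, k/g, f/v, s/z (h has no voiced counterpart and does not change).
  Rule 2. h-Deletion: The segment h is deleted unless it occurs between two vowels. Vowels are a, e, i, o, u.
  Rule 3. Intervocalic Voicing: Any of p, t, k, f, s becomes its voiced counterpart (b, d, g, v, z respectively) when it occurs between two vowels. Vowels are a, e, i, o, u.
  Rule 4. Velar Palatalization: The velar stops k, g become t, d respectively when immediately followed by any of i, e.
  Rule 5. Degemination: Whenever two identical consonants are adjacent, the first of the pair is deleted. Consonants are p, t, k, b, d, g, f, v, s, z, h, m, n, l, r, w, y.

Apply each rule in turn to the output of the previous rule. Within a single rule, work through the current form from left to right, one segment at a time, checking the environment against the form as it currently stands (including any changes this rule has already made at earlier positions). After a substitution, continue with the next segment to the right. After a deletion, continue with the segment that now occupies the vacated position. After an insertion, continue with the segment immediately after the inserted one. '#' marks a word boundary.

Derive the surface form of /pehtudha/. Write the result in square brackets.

Rule 1 Regressive Voicing Assimilation: [pehtudha] → [pehtutha]
Rule 2 h-Deletion: [pehtutha] → [petuta]
Rule 3 Intervocalic Voicing: [petuta] → [peduda]
Rule 4 Velar Palatalization: no change — [peduda]
Rule 5 Degemination: no change — [peduda]

[peduda]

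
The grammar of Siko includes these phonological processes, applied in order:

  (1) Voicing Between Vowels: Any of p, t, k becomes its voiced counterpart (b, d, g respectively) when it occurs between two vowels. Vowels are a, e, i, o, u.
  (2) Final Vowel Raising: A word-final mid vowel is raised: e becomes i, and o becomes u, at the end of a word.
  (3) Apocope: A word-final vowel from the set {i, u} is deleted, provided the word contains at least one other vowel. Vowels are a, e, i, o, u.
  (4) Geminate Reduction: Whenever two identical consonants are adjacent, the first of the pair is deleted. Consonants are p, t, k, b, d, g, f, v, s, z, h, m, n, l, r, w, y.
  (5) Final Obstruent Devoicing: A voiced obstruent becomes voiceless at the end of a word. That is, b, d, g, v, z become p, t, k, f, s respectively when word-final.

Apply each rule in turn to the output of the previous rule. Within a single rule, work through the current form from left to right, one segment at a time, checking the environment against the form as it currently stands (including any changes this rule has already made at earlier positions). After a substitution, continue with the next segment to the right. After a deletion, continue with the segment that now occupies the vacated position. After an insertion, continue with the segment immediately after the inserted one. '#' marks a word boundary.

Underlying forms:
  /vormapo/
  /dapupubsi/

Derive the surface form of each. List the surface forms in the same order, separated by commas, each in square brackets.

[vormap], [dabububs]

/vormapo/:
  (1) Voicing Between Vowels: [vormapo] → [vormabo]
  (2) Final Vowel Raising: [vormabo] → [vormabu]
  (3) Apocope: [vormabu] → [vormab]
  (4) Geminate Reduction: no change — [vormab]
  (5) Final Obstruent Devoicing: [vormab] → [vormap]
/dapupubsi/:
  (1) Voicing Between Vowels: [dapupubsi] → [dabububsi]
  (2) Final Vowel Raising: no change — [dabububsi]
  (3) Apocope: [dabububsi] → [dabububs]
  (4) Geminate Reduction: no change — [dabububs]
  (5) Final Obstruent Devoicing: no change — [dabububs]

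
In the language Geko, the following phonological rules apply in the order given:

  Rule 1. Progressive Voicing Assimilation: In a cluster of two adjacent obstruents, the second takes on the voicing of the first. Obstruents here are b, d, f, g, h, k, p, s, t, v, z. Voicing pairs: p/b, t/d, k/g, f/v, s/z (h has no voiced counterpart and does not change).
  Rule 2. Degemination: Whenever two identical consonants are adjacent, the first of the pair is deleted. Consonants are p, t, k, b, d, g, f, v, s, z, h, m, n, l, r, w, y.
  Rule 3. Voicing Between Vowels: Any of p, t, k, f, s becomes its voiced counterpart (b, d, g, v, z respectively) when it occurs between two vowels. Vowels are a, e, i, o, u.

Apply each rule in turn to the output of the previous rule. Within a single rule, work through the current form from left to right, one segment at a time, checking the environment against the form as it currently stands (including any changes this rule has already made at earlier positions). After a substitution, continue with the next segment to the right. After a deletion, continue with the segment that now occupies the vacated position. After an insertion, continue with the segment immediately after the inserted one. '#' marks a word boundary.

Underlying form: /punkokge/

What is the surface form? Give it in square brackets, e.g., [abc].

[punkoge]

Rule 1 Progressive Voicing Assimilation: [punkokge] → [punkokke]
Rule 2 Degemination: [punkokke] → [punkoke]
Rule 3 Voicing Between Vowels: [punkoke] → [punkoge]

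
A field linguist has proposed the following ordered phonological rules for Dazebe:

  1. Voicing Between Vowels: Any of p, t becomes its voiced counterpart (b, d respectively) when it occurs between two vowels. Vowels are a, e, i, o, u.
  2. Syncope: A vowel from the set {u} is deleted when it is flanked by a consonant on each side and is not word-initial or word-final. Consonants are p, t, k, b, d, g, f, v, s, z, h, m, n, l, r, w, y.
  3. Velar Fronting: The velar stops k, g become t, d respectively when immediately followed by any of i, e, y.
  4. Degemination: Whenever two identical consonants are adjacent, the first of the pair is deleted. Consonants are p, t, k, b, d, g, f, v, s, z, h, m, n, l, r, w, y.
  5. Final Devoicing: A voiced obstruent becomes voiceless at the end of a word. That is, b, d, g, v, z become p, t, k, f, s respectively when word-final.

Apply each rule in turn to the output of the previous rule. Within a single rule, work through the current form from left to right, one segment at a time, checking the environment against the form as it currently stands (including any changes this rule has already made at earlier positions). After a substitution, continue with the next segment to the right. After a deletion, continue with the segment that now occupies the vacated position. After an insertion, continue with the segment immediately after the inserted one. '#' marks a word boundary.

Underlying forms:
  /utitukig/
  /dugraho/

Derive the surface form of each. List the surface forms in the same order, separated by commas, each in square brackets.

[udidtik], [dgraho]

/utitukig/:
  1 Voicing Between Vowels: [utitukig] → [udidukig]
  2 Syncope: [udidukig] → [udidkig]
  3 Velar Fronting: [udidkig] → [udidtig]
  4 Degemination: no change — [udidtig]
  5 Final Devoicing: [udidtig] → [udidtik]
/dugraho/:
  1 Voicing Between Vowels: no change — [dugraho]
  2 Syncope: [dugraho] → [dgraho]
  3 Velar Fronting: no change — [dgraho]
  4 Degemination: no change — [dgraho]
  5 Final Devoicing: no change — [dgraho]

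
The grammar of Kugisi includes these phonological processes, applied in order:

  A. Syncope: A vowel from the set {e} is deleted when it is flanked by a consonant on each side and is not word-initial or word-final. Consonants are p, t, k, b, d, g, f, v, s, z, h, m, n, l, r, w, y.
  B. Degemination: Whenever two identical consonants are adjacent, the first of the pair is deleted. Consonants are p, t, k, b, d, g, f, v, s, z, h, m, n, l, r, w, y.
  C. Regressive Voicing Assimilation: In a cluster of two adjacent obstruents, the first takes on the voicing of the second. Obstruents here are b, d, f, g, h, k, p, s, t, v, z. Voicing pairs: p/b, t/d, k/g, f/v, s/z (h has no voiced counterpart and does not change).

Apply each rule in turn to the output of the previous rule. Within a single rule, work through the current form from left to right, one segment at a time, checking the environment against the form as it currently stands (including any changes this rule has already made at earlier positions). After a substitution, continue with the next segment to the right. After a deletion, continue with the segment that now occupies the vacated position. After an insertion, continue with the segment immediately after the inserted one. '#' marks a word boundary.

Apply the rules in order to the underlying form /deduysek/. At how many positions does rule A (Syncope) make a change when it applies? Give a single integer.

A Syncope: [deduysek] → [dduysk]
B Degemination: [dduysk] → [duysk]
C Regressive Voicing Assimilation: no change — [duysk]
Rule A changed 2 position(s).

2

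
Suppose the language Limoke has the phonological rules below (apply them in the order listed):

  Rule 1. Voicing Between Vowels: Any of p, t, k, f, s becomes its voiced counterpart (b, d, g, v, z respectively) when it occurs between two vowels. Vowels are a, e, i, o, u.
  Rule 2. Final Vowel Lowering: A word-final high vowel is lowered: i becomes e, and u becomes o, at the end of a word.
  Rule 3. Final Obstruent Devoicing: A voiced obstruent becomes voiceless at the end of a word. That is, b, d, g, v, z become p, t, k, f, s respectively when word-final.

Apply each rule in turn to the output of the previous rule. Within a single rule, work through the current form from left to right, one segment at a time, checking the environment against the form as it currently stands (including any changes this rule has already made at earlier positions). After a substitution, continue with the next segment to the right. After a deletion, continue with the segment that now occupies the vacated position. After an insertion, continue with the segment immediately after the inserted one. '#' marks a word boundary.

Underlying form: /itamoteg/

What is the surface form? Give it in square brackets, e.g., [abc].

[idamodek]

Rule 1 Voicing Between Vowels: [itamoteg] → [idamodeg]
Rule 2 Final Vowel Lowering: no change — [idamodeg]
Rule 3 Final Obstruent Devoicing: [idamodeg] → [idamodek]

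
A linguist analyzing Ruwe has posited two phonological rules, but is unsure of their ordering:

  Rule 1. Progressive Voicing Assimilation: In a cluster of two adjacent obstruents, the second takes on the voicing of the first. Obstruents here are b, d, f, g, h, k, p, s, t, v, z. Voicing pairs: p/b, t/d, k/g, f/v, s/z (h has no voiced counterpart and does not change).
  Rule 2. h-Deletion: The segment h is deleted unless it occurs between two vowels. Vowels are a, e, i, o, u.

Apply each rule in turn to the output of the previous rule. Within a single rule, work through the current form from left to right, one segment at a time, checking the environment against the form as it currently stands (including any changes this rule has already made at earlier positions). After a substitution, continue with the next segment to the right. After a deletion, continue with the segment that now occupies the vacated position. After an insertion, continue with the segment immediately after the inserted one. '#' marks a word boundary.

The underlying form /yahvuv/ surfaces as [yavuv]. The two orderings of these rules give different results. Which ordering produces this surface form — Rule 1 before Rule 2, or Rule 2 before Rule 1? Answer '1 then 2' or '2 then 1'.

Order 1 then 2:
  1 Progressive Voicing Assimilation: [yahvuv] → [yahfuv]
  2 h-Deletion: [yahfuv] → [yafuv]
  result: [yafuv]
Order 2 then 1:
  2 h-Deletion: [yahvuv] → [yavuv]
  1 Progressive Voicing Assimilation: no change — [yavuv]
  result: [yavuv]

2 then 1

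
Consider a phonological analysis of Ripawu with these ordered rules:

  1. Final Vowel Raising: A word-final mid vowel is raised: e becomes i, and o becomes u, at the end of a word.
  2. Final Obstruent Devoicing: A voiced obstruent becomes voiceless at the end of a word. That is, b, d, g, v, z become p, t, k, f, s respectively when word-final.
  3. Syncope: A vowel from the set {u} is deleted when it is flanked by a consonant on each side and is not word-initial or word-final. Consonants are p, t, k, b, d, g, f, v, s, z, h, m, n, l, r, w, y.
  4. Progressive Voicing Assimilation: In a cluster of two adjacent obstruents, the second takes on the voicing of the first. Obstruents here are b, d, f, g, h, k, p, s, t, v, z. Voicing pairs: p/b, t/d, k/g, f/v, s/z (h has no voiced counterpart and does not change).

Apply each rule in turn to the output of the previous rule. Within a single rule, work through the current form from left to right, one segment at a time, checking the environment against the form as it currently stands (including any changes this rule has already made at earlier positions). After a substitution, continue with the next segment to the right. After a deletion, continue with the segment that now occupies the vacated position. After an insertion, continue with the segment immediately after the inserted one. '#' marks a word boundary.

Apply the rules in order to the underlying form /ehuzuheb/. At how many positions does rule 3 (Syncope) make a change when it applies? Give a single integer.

1 Final Vowel Raising: no change — [ehuzuheb]
2 Final Obstruent Devoicing: [ehuzuheb] → [ehuzuhep]
3 Syncope: [ehuzuhep] → [ehzhep]
4 Progressive Voicing Assimilation: [ehzhep] → [ehshep]
Rule 3 changed 2 position(s).

2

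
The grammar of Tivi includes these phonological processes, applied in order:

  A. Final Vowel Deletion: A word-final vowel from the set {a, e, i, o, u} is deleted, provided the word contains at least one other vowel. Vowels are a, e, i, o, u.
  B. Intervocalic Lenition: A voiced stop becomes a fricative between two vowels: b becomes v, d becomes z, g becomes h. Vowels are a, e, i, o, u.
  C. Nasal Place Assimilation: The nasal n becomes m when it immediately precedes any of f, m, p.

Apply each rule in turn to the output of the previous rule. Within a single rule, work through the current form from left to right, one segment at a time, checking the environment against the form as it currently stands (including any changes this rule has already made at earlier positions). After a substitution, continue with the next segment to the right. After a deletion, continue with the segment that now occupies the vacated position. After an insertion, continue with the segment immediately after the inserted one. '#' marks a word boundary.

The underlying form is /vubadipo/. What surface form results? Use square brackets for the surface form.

A Final Vowel Deletion: [vubadipo] → [vubadip]
B Intervocalic Lenition: [vubadip] → [vuvazip]
C Nasal Place Assimilation: no change — [vuvazip]

[vuvazip]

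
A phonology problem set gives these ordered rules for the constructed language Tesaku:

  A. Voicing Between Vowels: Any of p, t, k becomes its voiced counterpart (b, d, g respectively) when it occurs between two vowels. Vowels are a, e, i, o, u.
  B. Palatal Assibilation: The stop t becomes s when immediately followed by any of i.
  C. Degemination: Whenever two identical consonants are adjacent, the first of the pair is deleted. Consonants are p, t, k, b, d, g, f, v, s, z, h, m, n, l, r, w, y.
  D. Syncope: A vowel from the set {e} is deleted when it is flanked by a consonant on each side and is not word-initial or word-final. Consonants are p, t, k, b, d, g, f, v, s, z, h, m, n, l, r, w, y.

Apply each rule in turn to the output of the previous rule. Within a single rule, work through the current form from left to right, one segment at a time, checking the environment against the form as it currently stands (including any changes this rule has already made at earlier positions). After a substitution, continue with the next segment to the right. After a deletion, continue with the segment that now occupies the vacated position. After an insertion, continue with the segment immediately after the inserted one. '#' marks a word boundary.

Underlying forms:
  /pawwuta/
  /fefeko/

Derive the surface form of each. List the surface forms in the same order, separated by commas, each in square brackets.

/pawwuta/:
  A Voicing Between Vowels: [pawwuta] → [pawwuda]
  B Palatal Assibilation: no change — [pawwuda]
  C Degemination: [pawwuda] → [pawuda]
  D Syncope: no change — [pawuda]
/fefeko/:
  A Voicing Between Vowels: [fefeko] → [fefego]
  B Palatal Assibilation: no change — [fefego]
  C Degemination: no change — [fefego]
  D Syncope: [fefego] → [ffgo]

[pawuda], [ffgo]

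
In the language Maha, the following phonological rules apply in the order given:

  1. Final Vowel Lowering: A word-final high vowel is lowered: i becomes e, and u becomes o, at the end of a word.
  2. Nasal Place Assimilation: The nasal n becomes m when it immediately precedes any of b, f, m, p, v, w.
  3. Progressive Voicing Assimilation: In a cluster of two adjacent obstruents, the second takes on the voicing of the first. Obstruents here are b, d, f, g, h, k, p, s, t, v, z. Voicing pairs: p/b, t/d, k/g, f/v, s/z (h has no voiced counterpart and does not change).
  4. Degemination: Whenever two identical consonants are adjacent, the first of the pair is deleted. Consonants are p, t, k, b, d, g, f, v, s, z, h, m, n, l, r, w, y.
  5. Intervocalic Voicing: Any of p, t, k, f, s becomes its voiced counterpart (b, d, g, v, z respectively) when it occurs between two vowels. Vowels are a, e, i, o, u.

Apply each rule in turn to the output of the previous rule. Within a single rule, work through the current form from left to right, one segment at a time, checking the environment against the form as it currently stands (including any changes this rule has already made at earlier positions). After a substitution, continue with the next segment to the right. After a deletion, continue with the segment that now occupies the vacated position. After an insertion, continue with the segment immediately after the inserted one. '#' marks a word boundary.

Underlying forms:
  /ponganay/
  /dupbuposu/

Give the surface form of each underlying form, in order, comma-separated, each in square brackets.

/ponganay/:
  1 Final Vowel Lowering: no change — [ponganay]
  2 Nasal Place Assimilation: no change — [ponganay]
  3 Progressive Voicing Assimilation: no change — [ponganay]
  4 Degemination: no change — [ponganay]
  5 Intervocalic Voicing: no change — [ponganay]
/dupbuposu/:
  1 Final Vowel Lowering: [dupbuposu] → [dupbuposo]
  2 Nasal Place Assimilation: no change — [dupbuposo]
  3 Progressive Voicing Assimilation: [dupbuposo] → [duppuposo]
  4 Degemination: [duppuposo] → [dupuposo]
  5 Intervocalic Voicing: [dupuposo] → [dububozo]

[ponganay], [dububozo]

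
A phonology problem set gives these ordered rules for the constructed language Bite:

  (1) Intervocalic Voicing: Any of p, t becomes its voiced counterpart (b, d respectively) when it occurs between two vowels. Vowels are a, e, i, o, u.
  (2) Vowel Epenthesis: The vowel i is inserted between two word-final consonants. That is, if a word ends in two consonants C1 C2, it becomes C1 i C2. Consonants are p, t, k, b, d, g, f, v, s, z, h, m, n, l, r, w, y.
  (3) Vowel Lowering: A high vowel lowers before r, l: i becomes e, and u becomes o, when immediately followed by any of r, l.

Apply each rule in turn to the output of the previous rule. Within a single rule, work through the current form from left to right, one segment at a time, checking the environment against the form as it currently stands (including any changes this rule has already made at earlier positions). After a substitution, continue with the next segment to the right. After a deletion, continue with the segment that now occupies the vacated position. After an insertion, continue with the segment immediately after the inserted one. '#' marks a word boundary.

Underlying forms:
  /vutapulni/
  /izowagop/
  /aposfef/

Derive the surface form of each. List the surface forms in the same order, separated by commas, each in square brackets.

/vutapulni/:
  (1) Intervocalic Voicing: [vutapulni] → [vudabulni]
  (2) Vowel Epenthesis: no change — [vudabulni]
  (3) Vowel Lowering: [vudabulni] → [vudabolni]
/izowagop/:
  (1) Intervocalic Voicing: no change — [izowagop]
  (2) Vowel Epenthesis: no change — [izowagop]
  (3) Vowel Lowering: no change — [izowagop]
/aposfef/:
  (1) Intervocalic Voicing: [aposfef] → [abosfef]
  (2) Vowel Epenthesis: no change — [abosfef]
  (3) Vowel Lowering: no change — [abosfef]

[vudabolni], [izowagop], [abosfef]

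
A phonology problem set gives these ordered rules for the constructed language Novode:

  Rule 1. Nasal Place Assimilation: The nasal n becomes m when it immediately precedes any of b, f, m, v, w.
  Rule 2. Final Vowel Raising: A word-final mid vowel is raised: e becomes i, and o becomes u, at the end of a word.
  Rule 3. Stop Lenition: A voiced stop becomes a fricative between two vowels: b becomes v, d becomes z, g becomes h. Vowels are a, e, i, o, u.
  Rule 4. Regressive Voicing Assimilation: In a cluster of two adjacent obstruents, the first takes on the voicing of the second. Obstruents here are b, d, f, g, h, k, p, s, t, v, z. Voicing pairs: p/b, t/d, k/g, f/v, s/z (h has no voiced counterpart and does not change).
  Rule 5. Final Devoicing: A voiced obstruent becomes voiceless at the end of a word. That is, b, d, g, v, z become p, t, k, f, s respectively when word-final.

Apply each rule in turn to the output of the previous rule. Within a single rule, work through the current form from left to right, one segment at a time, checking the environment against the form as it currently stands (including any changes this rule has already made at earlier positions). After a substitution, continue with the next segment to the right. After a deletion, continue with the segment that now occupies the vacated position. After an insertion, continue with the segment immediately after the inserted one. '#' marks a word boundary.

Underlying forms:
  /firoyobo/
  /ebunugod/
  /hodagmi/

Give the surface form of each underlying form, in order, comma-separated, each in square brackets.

[firoyovu], [evunuhot], [hozagmi]

/firoyobo/:
  Rule 1 Nasal Place Assimilation: no change — [firoyobo]
  Rule 2 Final Vowel Raising: [firoyobo] → [firoyobu]
  Rule 3 Stop Lenition: [firoyobu] → [firoyovu]
  Rule 4 Regressive Voicing Assimilation: no change — [firoyovu]
  Rule 5 Final Devoicing: no change — [firoyovu]
/ebunugod/:
  Rule 1 Nasal Place Assimilation: no change — [ebunugod]
  Rule 2 Final Vowel Raising: no change — [ebunugod]
  Rule 3 Stop Lenition: [ebunugod] → [evunuhod]
  Rule 4 Regressive Voicing Assimilation: no change — [evunuhod]
  Rule 5 Final Devoicing: [evunuhod] → [evunuhot]
/hodagmi/:
  Rule 1 Nasal Place Assimilation: no change — [hodagmi]
  Rule 2 Final Vowel Raising: no change — [hodagmi]
  Rule 3 Stop Lenition: [hodagmi] → [hozagmi]
  Rule 4 Regressive Voicing Assimilation: no change — [hozagmi]
  Rule 5 Final Devoicing: no change — [hozagmi]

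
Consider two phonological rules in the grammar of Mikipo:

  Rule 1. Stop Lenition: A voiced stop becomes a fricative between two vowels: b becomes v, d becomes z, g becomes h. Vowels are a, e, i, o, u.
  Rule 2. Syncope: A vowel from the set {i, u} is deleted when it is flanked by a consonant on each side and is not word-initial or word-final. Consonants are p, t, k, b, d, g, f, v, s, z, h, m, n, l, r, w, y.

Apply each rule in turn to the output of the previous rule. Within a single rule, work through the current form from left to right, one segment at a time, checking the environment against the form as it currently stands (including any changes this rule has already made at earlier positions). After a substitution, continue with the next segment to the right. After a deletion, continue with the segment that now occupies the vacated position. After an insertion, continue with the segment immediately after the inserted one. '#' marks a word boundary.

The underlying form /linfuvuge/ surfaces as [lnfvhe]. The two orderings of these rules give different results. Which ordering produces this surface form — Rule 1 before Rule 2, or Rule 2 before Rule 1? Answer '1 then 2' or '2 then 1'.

Order 1 then 2:
  1 Stop Lenition: [linfuvuge] → [linfuvuhe]
  2 Syncope: [linfuvuhe] → [lnfvhe]
  result: [lnfvhe]
Order 2 then 1:
  2 Syncope: [linfuvuge] → [lnfvge]
  1 Stop Lenition: no change — [lnfvge]
  result: [lnfvge]

1 then 2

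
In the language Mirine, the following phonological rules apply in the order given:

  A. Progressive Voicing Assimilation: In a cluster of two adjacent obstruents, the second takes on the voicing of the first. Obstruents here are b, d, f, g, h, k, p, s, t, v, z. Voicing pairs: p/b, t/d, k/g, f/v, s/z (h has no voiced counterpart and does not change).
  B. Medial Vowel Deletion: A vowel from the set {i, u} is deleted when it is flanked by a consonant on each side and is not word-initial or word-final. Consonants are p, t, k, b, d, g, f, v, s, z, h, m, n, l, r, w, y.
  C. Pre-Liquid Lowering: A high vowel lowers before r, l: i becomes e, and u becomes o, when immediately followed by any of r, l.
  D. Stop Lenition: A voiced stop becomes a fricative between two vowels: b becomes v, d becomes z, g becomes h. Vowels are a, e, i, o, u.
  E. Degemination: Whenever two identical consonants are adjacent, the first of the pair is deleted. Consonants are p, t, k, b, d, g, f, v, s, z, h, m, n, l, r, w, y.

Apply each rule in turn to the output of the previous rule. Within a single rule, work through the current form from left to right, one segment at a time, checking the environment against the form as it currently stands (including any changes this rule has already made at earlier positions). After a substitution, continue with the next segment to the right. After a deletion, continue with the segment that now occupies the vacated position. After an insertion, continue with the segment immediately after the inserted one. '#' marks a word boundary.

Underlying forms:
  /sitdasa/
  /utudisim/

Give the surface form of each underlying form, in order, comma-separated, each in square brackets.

[stasa], [utdsm]

/sitdasa/:
  A Progressive Voicing Assimilation: [sitdasa] → [sittasa]
  B Medial Vowel Deletion: [sittasa] → [sttasa]
  C Pre-Liquid Lowering: no change — [sttasa]
  D Stop Lenition: no change — [sttasa]
  E Degemination: [sttasa] → [stasa]
/utudisim/:
  A Progressive Voicing Assimilation: no change — [utudisim]
  B Medial Vowel Deletion: [utudisim] → [utdsm]
  C Pre-Liquid Lowering: no change — [utdsm]
  D Stop Lenition: no change — [utdsm]
  E Degemination: no change — [utdsm]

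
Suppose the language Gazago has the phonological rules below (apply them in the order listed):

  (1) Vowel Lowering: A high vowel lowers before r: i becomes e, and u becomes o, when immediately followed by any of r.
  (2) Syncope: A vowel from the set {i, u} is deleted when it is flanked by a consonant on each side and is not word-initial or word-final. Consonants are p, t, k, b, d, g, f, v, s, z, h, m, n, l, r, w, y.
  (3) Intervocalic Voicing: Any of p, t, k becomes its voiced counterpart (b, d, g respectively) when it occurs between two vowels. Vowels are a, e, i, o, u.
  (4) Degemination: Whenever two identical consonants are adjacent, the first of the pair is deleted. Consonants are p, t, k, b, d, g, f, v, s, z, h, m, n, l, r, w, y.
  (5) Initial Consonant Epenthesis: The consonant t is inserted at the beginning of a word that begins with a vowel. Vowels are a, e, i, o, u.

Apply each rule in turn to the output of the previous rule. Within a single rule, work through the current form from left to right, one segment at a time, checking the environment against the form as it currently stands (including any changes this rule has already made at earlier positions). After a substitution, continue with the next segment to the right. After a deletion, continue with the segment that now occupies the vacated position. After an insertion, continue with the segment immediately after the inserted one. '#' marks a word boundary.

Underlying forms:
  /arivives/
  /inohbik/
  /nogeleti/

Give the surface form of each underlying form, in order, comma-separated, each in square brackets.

[tarves], [tinohbk], [nogeledi]

/arivives/:
  (1) Vowel Lowering: no change — [arivives]
  (2) Syncope: [arivives] → [arvves]
  (3) Intervocalic Voicing: no change — [arvves]
  (4) Degemination: [arvves] → [arves]
  (5) Initial Consonant Epenthesis: [arves] → [tarves]
/inohbik/:
  (1) Vowel Lowering: no change — [inohbik]
  (2) Syncope: [inohbik] → [inohbk]
  (3) Intervocalic Voicing: no change — [inohbk]
  (4) Degemination: no change — [inohbk]
  (5) Initial Consonant Epenthesis: [inohbk] → [tinohbk]
/nogeleti/:
  (1) Vowel Lowering: no change — [nogeleti]
  (2) Syncope: no change — [nogeleti]
  (3) Intervocalic Voicing: [nogeleti] → [nogeledi]
  (4) Degemination: no change — [nogeledi]
  (5) Initial Consonant Epenthesis: no change — [nogeledi]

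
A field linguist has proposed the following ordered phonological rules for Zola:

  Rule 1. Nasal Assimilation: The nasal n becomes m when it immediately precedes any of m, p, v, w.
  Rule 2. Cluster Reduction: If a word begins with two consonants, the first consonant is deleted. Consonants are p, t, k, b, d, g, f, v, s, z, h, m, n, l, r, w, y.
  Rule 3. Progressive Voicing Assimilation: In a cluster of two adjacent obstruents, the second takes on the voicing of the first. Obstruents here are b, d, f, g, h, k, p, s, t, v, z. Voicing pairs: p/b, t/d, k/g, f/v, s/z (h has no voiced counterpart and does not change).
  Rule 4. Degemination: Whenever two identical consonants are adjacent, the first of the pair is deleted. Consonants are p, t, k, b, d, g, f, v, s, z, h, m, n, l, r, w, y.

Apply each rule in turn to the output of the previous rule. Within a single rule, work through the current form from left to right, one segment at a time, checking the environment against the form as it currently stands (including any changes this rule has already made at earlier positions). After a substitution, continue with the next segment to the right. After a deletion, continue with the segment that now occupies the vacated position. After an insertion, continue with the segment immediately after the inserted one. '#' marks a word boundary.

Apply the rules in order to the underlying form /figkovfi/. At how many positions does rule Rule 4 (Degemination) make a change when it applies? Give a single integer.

2

Rule 1 Nasal Assimilation: no change — [figkovfi]
Rule 2 Cluster Reduction: no change — [figkovfi]
Rule 3 Progressive Voicing Assimilation: [figkovfi] → [figgovvi]
Rule 4 Degemination: [figgovvi] → [figovi]
Rule Rule 4 changed 2 position(s).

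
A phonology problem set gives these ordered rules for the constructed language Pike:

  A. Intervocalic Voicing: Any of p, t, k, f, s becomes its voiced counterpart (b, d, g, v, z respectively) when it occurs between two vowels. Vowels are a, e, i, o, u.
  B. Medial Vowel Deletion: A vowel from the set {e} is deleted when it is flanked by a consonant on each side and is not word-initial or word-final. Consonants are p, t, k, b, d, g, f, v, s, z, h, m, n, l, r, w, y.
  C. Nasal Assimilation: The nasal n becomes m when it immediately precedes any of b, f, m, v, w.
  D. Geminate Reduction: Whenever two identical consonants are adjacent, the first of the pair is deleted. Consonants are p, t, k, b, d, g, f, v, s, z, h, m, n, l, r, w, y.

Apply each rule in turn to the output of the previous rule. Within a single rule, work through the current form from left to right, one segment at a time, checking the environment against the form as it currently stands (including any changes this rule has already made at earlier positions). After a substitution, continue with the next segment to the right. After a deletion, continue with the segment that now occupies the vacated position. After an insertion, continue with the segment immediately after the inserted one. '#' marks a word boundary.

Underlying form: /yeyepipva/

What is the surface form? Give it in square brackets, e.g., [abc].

A Intervocalic Voicing: [yeyepipva] → [yeyebipva]
B Medial Vowel Deletion: [yeyebipva] → [yybipva]
C Nasal Assimilation: no change — [yybipva]
D Geminate Reduction: [yybipva] → [ybipva]

[ybipva]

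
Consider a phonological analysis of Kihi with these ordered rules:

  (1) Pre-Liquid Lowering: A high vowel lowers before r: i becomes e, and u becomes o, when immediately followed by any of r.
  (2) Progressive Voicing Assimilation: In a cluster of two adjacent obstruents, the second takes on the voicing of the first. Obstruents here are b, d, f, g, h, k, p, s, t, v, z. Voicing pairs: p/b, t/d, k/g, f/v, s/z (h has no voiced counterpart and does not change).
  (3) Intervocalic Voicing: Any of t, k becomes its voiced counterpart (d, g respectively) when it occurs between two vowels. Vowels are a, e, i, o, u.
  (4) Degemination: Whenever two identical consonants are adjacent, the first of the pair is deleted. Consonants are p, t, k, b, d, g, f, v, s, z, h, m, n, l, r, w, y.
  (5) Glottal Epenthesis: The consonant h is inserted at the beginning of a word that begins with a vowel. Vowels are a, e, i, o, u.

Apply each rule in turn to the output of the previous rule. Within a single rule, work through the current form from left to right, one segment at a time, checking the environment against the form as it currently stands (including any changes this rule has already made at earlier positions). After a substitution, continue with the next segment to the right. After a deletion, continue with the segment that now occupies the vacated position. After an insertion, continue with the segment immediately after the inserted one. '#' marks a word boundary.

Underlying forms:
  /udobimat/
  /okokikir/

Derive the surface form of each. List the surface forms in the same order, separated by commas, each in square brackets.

/udobimat/:
  (1) Pre-Liquid Lowering: no change — [udobimat]
  (2) Progressive Voicing Assimilation: no change — [udobimat]
  (3) Intervocalic Voicing: no change — [udobimat]
  (4) Degemination: no change — [udobimat]
  (5) Glottal Epenthesis: [udobimat] → [hudobimat]
/okokikir/:
  (1) Pre-Liquid Lowering: [okokikir] → [okokiker]
  (2) Progressive Voicing Assimilation: no change — [okokiker]
  (3) Intervocalic Voicing: [okokiker] → [ogogiger]
  (4) Degemination: no change — [ogogiger]
  (5) Glottal Epenthesis: [ogogiger] → [hogogiger]

[hudobimat], [hogogiger]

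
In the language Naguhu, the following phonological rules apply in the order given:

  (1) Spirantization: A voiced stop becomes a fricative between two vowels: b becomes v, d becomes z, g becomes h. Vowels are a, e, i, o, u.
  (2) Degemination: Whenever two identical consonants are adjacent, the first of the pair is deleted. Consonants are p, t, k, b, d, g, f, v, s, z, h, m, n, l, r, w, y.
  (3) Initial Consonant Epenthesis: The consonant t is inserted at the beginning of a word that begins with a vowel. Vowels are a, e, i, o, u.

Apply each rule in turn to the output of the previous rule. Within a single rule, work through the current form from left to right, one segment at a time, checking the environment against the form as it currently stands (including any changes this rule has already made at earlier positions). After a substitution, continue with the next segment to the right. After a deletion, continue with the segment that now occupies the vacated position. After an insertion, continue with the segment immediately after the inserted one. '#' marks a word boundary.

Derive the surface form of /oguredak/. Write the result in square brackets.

[tohurezak]

(1) Spirantization: [oguredak] → [ohurezak]
(2) Degemination: no change — [ohurezak]
(3) Initial Consonant Epenthesis: [ohurezak] → [tohurezak]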